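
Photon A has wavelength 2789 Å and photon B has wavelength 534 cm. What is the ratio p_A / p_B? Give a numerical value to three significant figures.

p_A = 2.376e-27 kg·m/s (from wavelength = 2789 Å, via p = h/λ).
p_B = 1.241e-34 kg·m/s (from wavelength = 534 cm, via p = h/λ).
Ratio = 2.376e-27 / 1.241e-34 = 1.91e7.

1.91e7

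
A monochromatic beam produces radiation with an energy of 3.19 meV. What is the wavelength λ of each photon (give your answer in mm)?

(h = 6.62607015 × 10^-34 J·s, c = 2.99792458 × 10^8 m/s, 1 eV = 1.602176634 × 10^-19 J.)
Convert to SI: E = 3.19 meV = 5.1109 × 10^-22 J.
Since λ = hc/E for a photon, λ = 3.887 × 10^-4 m.
Converting to mm: λ = 0.3887 mm ≈ 0.389 mm.

0.389 mm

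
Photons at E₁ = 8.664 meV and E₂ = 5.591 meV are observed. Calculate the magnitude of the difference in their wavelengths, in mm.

0.0787 mm

Using λ = hc/E: λ₁ = 1.4310 × 10^-4 m, λ₂ = 2.2176 × 10^-4 m.
|Δλ| = |1.4310 × 10^-4 − 2.2176 × 10^-4| = 7.87 × 10^-5 m = 0.0787 mm.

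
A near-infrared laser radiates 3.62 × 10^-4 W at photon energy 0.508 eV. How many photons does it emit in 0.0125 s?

Total energy: E_total = P·t = 3.62 × 10^-4 × 0.0125 = 4.525 × 10^-6 J.
Per-photon energy: E = 8.139 × 10^-20 J.
N = E_total / E_photon = 5.56 × 10^13.

5.56 × 10^13 photons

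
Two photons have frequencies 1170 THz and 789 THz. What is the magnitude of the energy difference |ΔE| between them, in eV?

Using E = hf: E₁ = 7.753 × 10^-19 J, E₂ = 5.228 × 10^-19 J.
|ΔE| = |7.753 × 10^-19 − 5.228 × 10^-19| = 2.52 × 10^-19 J = 1.58 eV.

1.58 eV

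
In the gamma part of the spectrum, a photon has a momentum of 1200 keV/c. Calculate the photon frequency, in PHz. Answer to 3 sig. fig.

In SI units: p = 1200 keV/c = 6.4131·10^-22 kg·m/s.
Since f = pc/h for a photon, f = 2.902·10^20 Hz.
Converting to PHz: f = 290200 PHz ≈ 2.90·10^5 PHz.

2.90·10^5 PHz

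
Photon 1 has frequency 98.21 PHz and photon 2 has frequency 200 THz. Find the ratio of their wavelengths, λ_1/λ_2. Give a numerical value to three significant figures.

λ_1 = 3.053e-9 m (from frequency = 98.21 PHz, via λ = c/f).
λ_2 = 1.499e-6 m (from frequency = 200 THz, via λ = c/f).
Ratio = 3.053e-9 / 1.499e-6 = 2.04e-3.

2.04e-3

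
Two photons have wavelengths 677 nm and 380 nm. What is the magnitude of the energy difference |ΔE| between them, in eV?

1.43 eV

Using E = hc/λ: E₁ = 2.934 × 10^-19 J, E₂ = 5.227 × 10^-19 J.
|ΔE| = |2.934 × 10^-19 − 5.227 × 10^-19| = 2.29 × 10^-19 J = 1.43 eV.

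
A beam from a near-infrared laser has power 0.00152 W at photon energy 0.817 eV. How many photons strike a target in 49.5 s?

Total energy: E_total = P·t = 0.00152 × 49.5 = 0.07524 J.
Per-photon energy: E = 1.309 × 10^-19 J.
N = E_total / E_photon = 5.75 × 10^17.

5.75 × 10^17 photons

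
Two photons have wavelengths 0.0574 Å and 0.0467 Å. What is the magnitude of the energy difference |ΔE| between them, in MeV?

0.0495 MeV

Using E = hc/λ: E₁ = 3.461 × 10^-14 J, E₂ = 4.254 × 10^-14 J.
|ΔE| = |3.461 × 10^-14 − 4.254 × 10^-14| = 7.93 × 10^-15 J = 0.0495 MeV.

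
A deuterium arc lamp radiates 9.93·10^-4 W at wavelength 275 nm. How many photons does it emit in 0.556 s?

7.64·10^14 photons

Total energy: E_total = P·t = 9.93·10^-4 × 0.556 = 5.521·10^-4 J.
Per-photon energy: E = 7.223·10^-19 J.
N = E_total / E_photon = 7.64·10^14.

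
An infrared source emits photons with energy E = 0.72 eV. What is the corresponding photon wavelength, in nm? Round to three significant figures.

Use h = 6.62607015 × 10^-34 J·s, c = 2.99792458 × 10^8 m/s, 1 eV = 1.602176634 × 10^-19 J.
First convert: E = 0.72 eV = 1.1536 × 10^-19 J.
The photon relation is λ = hc/E, giving λ = 1.722 × 10^-6 m.
Converting to nm: λ = 1722 nm ≈ 1720 nm.

1720 nm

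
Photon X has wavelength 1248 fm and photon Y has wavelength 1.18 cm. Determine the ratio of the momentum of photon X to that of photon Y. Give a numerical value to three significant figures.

9.46e9

p_X = 5.309e-22 kg·m/s (from wavelength = 1248 fm, via p = h/λ).
p_Y = 5.615e-32 kg·m/s (from wavelength = 1.18 cm, via p = h/λ).
Ratio = 5.309e-22 / 5.615e-32 = 9.46e9.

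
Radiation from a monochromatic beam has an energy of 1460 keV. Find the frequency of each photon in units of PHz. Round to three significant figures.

3.53e5 PHz

In SI units: E = 1460 keV = 2.3392e-13 J.
Apply f = E/h: f = 3.530e20 Hz.
Converting to PHz: f = 353000 PHz ≈ 3.53e5 PHz.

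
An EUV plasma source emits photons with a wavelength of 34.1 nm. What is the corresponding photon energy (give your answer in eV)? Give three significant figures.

36.4 eV

(h = 6.62607015 × 10^-34 J·s, c = 2.99792458 × 10^8 m/s, 1 eV = 1.602176634 × 10^-19 J.)
First convert: λ = 34.1 nm = 3.41 × 10^-8 m.
The photon relation is E = hc/λ, giving E = 5.825 × 10^-18 J.
Converting to eV: E = 36.36 eV ≈ 36.4 eV.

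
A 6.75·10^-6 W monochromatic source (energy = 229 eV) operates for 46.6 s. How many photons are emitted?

8.57·10^12 photons

Total energy: E_total = P·t = 6.75·10^-6 × 46.6 = 3.145·10^-4 J.
Per-photon energy: E = 3.669·10^-17 J.
N = E_total / E_photon = 8.57·10^12.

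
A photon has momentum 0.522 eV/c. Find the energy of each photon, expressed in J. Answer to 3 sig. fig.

8.36e-20 J

Take c = 2.99792458e8 m/s, 1 eV = 1.602176634e-19 J.
First convert: p = 0.522 eV/c = 2.7897e-28 kg·m/s.
Since E = pc for a photon, E = 8.363e-20 J.
So E ≈ 8.36e-20 J.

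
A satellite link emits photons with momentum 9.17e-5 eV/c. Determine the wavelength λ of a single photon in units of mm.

13.5 mm

In SI units: p = 9.17e-5 eV/c = 4.9007e-32 kg·m/s.
Since λ = h/p for a photon, λ = 0.01352 m.
Converting to mm: λ = 13.52 mm ≈ 13.5 mm.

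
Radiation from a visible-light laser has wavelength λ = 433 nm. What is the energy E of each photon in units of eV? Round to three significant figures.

2.86 eV

Convert to SI: λ = 433 nm = 4.33 × 10^-7 m.
Since E = hc/λ for a photon, E = 4.588 × 10^-19 J.
Converting to eV: E = 2.863 eV ≈ 2.86 eV.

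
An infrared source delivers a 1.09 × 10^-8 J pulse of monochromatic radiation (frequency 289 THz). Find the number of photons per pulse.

5.69 × 10^10 photons

Per-photon energy: E = 1.915 × 10^-19 J (from frequency = 289 THz).
N = E_total / E_photon = 1.09 × 10^-8 J / 1.915 × 10^-19 J = 5.69 × 10^10.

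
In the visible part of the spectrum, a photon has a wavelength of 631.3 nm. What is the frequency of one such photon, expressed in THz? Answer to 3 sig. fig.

475 THz

First convert: λ = 631.3 nm = 6.313 × 10^-7 m.
The photon relation is f = c/λ, giving f = 4.749 × 10^14 Hz.
Converting to THz: f = 474.9 THz ≈ 475 THz.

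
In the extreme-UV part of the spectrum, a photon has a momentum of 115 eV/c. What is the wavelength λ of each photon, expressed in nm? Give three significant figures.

10.8 nm

Take h = 6.62607015e-34 J·s, c = 2.99792458e8 m/s, 1 eV = 1.602176634e-19 J.
First convert: p = 115 eV/c = 6.1459e-26 kg·m/s.
The photon relation is λ = h/p, giving λ = 1.078e-8 m.
Converting to nm: λ = 10.78 nm ≈ 10.8 nm.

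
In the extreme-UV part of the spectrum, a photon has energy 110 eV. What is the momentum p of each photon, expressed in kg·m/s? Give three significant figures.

Convert to SI: E = 110 eV = 1.7624e-17 J.
Since p = E/c for a photon, p = 5.879e-26 kg·m/s.
So p ≈ 5.88e-26 kg·m/s.

5.88e-26 kg·m/s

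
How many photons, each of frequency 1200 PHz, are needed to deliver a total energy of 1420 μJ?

1.79e12 photons

Per-photon energy: E = 7.951e-16 J (from frequency = 1200 PHz).
N = E_total / E_photon = 0.00142 J / 7.951e-16 J = 1.79e12.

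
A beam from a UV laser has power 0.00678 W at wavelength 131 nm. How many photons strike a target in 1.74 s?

Total energy: E_total = P·t = 0.00678 × 1.74 = 0.01180 J.
Per-photon energy: E = 1.516·10^-18 J.
N = E_total / E_photon = 7.78·10^15.

7.78·10^15 photons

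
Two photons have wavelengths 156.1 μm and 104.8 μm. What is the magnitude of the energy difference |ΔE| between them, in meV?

3.89 meV

Using E = hc/λ: E₁ = 1.2725 × 10^-21 J, E₂ = 1.8955 × 10^-21 J.
|ΔE| = |1.2725 × 10^-21 − 1.8955 × 10^-21| = 6.23 × 10^-22 J = 3.89 meV.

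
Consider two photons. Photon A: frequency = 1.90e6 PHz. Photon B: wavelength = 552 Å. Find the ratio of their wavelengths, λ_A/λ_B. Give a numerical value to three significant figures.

2.86e-6

λ_A = 1.578e-13 m (from frequency = 1.90e6 PHz, via λ = c/f).
λ_B = 5.520e-8 m (from wavelength = 552 Å, via λ given directly).
Ratio = 1.578e-13 / 5.520e-8 = 2.86e-6.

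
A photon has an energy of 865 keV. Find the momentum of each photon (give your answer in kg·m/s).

4.62·10^-22 kg·m/s

In SI units: E = 865 keV = 1.3859·10^-13 J.
For a photon p = E/c, so p = 4.623·10^-22 kg·m/s.
So p ≈ 4.62·10^-22 kg·m/s.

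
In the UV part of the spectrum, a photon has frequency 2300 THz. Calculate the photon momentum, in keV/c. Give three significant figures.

(h = 6.62607015 × 10^-34 J·s, c = 2.99792458 × 10^8 m/s, 1 eV = 1.602176634 × 10^-19 J.)
First convert: f = 2300 THz = 2.3 × 10^15 Hz.
The photon relation is p = hf/c, giving p = 5.084 × 10^-27 kg·m/s.
Converting to keV/c: p = 0.009512 keV/c ≈ 9.51 × 10^-3 keV/c.

9.51 × 10^-3 keV/c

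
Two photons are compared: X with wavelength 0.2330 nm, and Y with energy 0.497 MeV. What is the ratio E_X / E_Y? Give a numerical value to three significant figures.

0.0107

E_X = 8.526 × 10^-16 J (from wavelength = 0.2330 nm, via E = hc/λ).
E_Y = 7.963 × 10^-14 J (from energy = 0.497 MeV, via E given directly).
Ratio = 8.526 × 10^-16 / 7.963 × 10^-14 = 0.0107.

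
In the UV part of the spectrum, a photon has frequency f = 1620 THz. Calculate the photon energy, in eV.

Convert to SI: f = 1620 THz = 1.62 × 10^15 Hz.
For a photon E = hf, so E = 1.073 × 10^-18 J.
Converting to eV: E = 6.700 eV ≈ 6.70 eV.

6.70 eV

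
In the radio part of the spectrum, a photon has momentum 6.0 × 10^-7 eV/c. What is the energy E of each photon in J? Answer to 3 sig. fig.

9.61 × 10^-26 J

In SI units: p = 6.0 × 10^-7 eV/c = 3.2066 × 10^-34 kg·m/s.
The photon relation is E = pc, giving E = 9.613 × 10^-26 J.
So E ≈ 9.61 × 10^-26 J.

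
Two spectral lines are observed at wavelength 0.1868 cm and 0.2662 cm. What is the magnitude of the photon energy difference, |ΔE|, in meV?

Using E = hc/λ: E₁ = 1.0634 × 10^-22 J, E₂ = 7.4622 × 10^-23 J.
|ΔE| = |1.0634 × 10^-22 − 7.4622 × 10^-23| = 3.17 × 10^-23 J = 0.198 meV.

0.198 meV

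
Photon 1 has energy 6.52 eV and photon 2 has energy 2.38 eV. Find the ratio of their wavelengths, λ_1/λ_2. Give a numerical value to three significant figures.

λ_1 = 1.902 × 10^-7 m (from energy = 6.52 eV, via λ = hc/E).
λ_2 = 5.209 × 10^-7 m (from energy = 2.38 eV, via λ = hc/E).
Ratio = 1.902 × 10^-7 / 5.209 × 10^-7 = 0.365.

0.365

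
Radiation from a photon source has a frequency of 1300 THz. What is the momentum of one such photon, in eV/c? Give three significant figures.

Use h = 6.62607015e-34 J·s, c = 2.99792458e8 m/s, 1 eV = 1.602176634e-19 J.
First convert: f = 1300 THz = 1.3e15 Hz.
Apply p = hf/c: p = 2.873e-27 kg·m/s.
Converting to eV/c: p = 5.376 eV/c ≈ 5.38 eV/c.

5.38 eV/c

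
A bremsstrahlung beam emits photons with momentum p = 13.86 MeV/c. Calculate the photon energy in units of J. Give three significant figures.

2.22e-12 J

Use c = 2.99792458e8 m/s, 1 eV = 1.602176634e-19 J.
Convert to SI: p = 13.86 MeV/c = 7.4072e-21 kg·m/s.
Since E = pc for a photon, E = 2.221e-12 J.
So E ≈ 2.22e-12 J.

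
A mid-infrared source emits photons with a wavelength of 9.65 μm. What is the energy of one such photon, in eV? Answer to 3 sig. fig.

(h = 6.62607015e-34 J·s, c = 2.99792458e8 m/s, 1 eV = 1.602176634e-19 J.)
Convert to SI: λ = 9.65 μm = 9.65e-6 m.
Since E = hc/λ for a photon, E = 2.058e-20 J.
Converting to eV: E = 0.1285 eV ≈ 0.128 eV.

0.128 eV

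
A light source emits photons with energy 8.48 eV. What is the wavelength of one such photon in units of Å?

First convert: E = 8.48 eV = 1.3586e-18 J.
For a photon λ = hc/E, so λ = 1.462e-7 m.
Converting to Å: λ = 1462 Å ≈ 1460 Å.

1460 Å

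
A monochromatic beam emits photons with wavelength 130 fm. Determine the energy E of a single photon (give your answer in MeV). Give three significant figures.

9.54 MeV

(h = 6.62607015 × 10^-34 J·s, c = 2.99792458 × 10^8 m/s, 1 eV = 1.602176634 × 10^-19 J.)
Convert to SI: λ = 130 fm = 1.3 × 10^-13 m.
Since E = hc/λ for a photon, E = 1.528 × 10^-12 J.
Converting to MeV: E = 9.537 MeV ≈ 9.54 MeV.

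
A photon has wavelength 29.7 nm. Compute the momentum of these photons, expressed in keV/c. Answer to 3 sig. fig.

0.0417 keV/c

Convert to SI: λ = 29.7 nm = 2.97 × 10^-8 m.
Apply p = h/λ: p = 2.231 × 10^-26 kg·m/s.
Converting to keV/c: p = 0.04175 keV/c ≈ 0.0417 keV/c.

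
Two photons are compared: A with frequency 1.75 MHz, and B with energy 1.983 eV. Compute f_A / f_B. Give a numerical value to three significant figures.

f_A = 1.750 × 10^6 Hz (from frequency = 1.75 MHz, via f given directly).
f_B = 4.795 × 10^14 Hz (from energy = 1.983 eV, via f = E/h).
Ratio = 1.750 × 10^6 / 4.795 × 10^14 = 3.65 × 10^-9.

3.65 × 10^-9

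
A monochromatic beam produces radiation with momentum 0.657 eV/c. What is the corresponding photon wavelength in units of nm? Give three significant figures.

Use h = 6.62607015·10^-34 J·s, c = 2.99792458·10^8 m/s, 1 eV = 1.602176634·10^-19 J.
First convert: p = 0.657 eV/c = 3.5112·10^-28 kg·m/s.
The photon relation is λ = h/p, giving λ = 1.887·10^-6 m.
Converting to nm: λ = 1887 nm ≈ 1890 nm.

1890 nm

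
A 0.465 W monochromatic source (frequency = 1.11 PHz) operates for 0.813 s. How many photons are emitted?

5.14 × 10^17 photons

Total energy: E_total = P·t = 0.465 × 0.813 = 0.3780 J.
Per-photon energy: E = 7.355 × 10^-19 J.
N = E_total / E_photon = 5.14 × 10^17.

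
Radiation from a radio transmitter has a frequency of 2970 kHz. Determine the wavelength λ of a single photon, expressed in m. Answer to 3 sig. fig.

101 m

Use c = 2.99792458·10^8 m/s.
Convert to SI: f = 2970 kHz = 2.97·10^6 Hz.
Apply λ = c/f: λ = 100.9 m.
So λ ≈ 101 m.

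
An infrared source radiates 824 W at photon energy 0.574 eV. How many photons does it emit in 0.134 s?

1.20 × 10^21 photons

Total energy: E_total = P·t = 824 × 0.134 = 110.4 J.
Per-photon energy: E = 9.196 × 10^-20 J.
N = E_total / E_photon = 1.20 × 10^21.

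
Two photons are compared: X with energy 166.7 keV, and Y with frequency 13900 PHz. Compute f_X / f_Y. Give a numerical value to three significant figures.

2.90

f_X = 4.031·10^19 Hz (from energy = 166.7 keV, via f = E/h).
f_Y = 1.390·10^19 Hz (from frequency = 13900 PHz, via f given directly).
Ratio = 4.031·10^19 / 1.390·10^19 = 2.90.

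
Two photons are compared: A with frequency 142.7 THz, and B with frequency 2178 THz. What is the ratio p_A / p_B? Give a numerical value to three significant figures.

p_A = 3.154 × 10^-28 kg·m/s (from frequency = 142.7 THz, via p = hf/c).
p_B = 4.814 × 10^-27 kg·m/s (from frequency = 2178 THz, via p = hf/c).
Ratio = 3.154 × 10^-28 / 4.814 × 10^-27 = 0.0655.

0.0655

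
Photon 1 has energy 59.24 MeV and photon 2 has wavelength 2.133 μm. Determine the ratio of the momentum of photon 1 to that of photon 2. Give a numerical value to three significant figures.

1.02e8

p_1 = 3.166e-20 kg·m/s (from energy = 59.24 MeV, via p = E/c).
p_2 = 3.106e-28 kg·m/s (from wavelength = 2.133 μm, via p = h/λ).
Ratio = 3.166e-20 / 3.106e-28 = 1.02e8.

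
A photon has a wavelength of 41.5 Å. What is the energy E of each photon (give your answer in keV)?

Use h = 6.62607015 × 10^-34 J·s, c = 2.99792458 × 10^8 m/s, 1 eV = 1.602176634 × 10^-19 J.
First convert: λ = 41.5 Å = 4.15 × 10^-9 m.
Apply E = hc/λ: E = 4.787 × 10^-17 J.
Converting to keV: E = 0.2988 keV ≈ 0.299 keV.

0.299 keV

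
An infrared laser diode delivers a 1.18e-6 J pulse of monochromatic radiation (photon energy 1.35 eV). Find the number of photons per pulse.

5.46e12 photons

Per-photon energy: E = 2.163e-19 J (from energy = 1.35 eV).
N = E_total / E_photon = 1.18e-6 J / 2.163e-19 J = 5.46e12.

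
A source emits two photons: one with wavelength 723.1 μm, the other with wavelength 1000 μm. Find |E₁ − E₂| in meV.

0.475 meV

Using E = hc/λ: E₁ = 2.7471 × 10^-22 J, E₂ = 1.9864 × 10^-22 J.
|ΔE| = |2.7471 × 10^-22 − 1.9864 × 10^-22| = 7.61 × 10^-23 J = 0.475 meV.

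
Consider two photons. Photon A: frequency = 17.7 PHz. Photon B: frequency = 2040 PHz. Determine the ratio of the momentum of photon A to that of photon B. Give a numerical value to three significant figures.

8.68·10^-3

p_A = 3.912·10^-26 kg·m/s (from frequency = 17.7 PHz, via p = hf/c).
p_B = 4.509·10^-24 kg·m/s (from frequency = 2040 PHz, via p = hf/c).
Ratio = 3.912·10^-26 / 4.509·10^-24 = 8.68·10^-3.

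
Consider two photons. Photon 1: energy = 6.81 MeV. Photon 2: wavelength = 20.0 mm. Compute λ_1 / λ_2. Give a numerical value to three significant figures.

λ_1 = 1.821·10^-13 m (from energy = 6.81 MeV, via λ = hc/E).
λ_2 = 0.02000 m (from wavelength = 20.0 mm, via λ given directly).
Ratio = 1.821·10^-13 / 0.02000 = 9.10·10^-12.

9.10·10^-12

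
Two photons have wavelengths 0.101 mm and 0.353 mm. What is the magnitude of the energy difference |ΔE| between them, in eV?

8.76e-3 eV

Using E = hc/λ: E₁ = 1.967e-21 J, E₂ = 5.627e-22 J.
|ΔE| = |1.967e-21 − 5.627e-22| = 1.40e-21 J = 8.76e-3 eV.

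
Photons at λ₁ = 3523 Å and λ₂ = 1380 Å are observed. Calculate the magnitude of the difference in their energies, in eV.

Using E = hc/λ: E₁ = 5.6385e-19 J, E₂ = 1.4395e-18 J.
|ΔE| = |5.6385e-19 − 1.4395e-18| = 8.76e-19 J = 5.47 eV.

5.47 eV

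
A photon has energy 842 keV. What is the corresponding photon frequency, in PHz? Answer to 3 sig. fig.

2.04 × 10^5 PHz

In SI units: E = 842 keV = 1.3490 × 10^-13 J.
Since f = E/h for a photon, f = 2.036 × 10^20 Hz.
Converting to PHz: f = 203600 PHz ≈ 2.04 × 10^5 PHz.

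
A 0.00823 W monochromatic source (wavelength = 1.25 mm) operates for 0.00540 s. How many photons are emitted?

Total energy: E_total = P·t = 0.00823 × 0.00540 = 4.444 × 10^-5 J.
Per-photon energy: E = 1.589 × 10^-22 J.
N = E_total / E_photon = 2.80 × 10^17.

2.80 × 10^17 photons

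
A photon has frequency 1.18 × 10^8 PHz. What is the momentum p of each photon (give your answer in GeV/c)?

First convert: f = 1.18 × 10^8 PHz = 1.18 × 10^23 Hz.
The photon relation is p = hf/c, giving p = 2.608 × 10^-19 kg·m/s.
Converting to GeV/c: p = 0.4880 GeV/c ≈ 0.488 GeV/c.

0.488 GeV/c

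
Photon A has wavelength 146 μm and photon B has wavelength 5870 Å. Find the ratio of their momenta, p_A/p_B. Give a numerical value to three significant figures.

4.02e-3

p_A = 4.538e-30 kg·m/s (from wavelength = 146 μm, via p = h/λ).
p_B = 1.129e-27 kg·m/s (from wavelength = 5870 Å, via p = h/λ).
Ratio = 4.538e-30 / 1.129e-27 = 4.02e-3.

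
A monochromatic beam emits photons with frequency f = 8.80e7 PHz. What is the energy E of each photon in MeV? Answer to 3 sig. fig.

(h = 6.62607015e-34 J·s, 1 eV = 1.602176634e-19 J.)
In SI units: f = 8.80e7 PHz = 8.80e22 Hz.
Since E = hf for a photon, E = 5.831e-11 J.
Converting to MeV: E = 363.9 MeV ≈ 364 MeV.

364 MeV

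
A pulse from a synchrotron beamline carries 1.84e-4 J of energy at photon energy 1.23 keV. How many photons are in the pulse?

Per-photon energy: E = 1.971e-16 J (from energy = 1.23 keV).
N = E_total / E_photon = 1.84e-4 J / 1.971e-16 J = 9.34e11.

9.34e11 photons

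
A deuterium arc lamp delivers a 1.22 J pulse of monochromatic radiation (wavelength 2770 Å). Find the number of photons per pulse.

1.70 × 10^18 photons

Per-photon energy: E = 7.171 × 10^-19 J (from wavelength = 2770 Å).
N = E_total / E_photon = 1.22 J / 7.171 × 10^-19 J = 1.70 × 10^18.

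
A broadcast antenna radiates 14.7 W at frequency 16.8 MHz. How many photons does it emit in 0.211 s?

Total energy: E_total = P·t = 14.7 × 0.211 = 3.102 J.
Per-photon energy: E = 1.113e-26 J.
N = E_total / E_photon = 2.79e26.

2.79e26 photons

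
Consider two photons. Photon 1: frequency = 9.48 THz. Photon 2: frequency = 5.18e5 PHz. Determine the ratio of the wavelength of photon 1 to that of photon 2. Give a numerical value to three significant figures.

5.46e7

λ_1 = 3.162e-5 m (from frequency = 9.48 THz, via λ = c/f).
λ_2 = 5.787e-13 m (from frequency = 5.18e5 PHz, via λ = c/f).
Ratio = 3.162e-5 / 5.787e-13 = 5.46e7.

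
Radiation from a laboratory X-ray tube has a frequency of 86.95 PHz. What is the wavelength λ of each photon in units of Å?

Take c = 2.99792458 × 10^8 m/s.
First convert: f = 86.95 PHz = 8.695 × 10^16 Hz.
Apply λ = c/f: λ = 3.448 × 10^-9 m.
Converting to Å: λ = 34.48 Å ≈ 34.5 Å.

34.5 Å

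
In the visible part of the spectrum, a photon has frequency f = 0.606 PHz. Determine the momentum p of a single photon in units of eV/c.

2.51 eV/c

Convert to SI: f = 0.606 PHz = 6.06 × 10^14 Hz.
Since p = hf/c for a photon, p = 1.339 × 10^-27 kg·m/s.
Converting to eV/c: p = 2.506 eV/c ≈ 2.51 eV/c.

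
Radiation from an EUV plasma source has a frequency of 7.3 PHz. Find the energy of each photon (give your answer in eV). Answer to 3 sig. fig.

30.2 eV

First convert: f = 7.3 PHz = 7.3 × 10^15 Hz.
For a photon E = hf, so E = 4.837 × 10^-18 J.
Converting to eV: E = 30.19 eV ≈ 30.2 eV.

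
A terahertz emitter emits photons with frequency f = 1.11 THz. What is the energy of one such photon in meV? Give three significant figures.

Convert to SI: f = 1.11 THz = 1.11·10^12 Hz.
Apply E = hf: E = 7.355·10^-22 J.
Converting to meV: E = 4.591 meV ≈ 4.59 meV.

4.59 meV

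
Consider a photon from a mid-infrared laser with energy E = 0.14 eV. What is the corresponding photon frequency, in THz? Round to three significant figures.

(h = 6.62607015e-34 J·s, 1 eV = 1.602176634e-19 J.)
First convert: E = 0.14 eV = 2.2430e-20 J.
Apply f = E/h: f = 3.385e13 Hz.
Converting to THz: f = 33.85 THz ≈ 33.9 THz.

33.9 THz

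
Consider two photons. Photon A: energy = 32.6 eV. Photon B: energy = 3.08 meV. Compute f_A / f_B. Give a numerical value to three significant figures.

f_A = 7.883·10^15 Hz (from energy = 32.6 eV, via f = E/h).
f_B = 7.447·10^11 Hz (from energy = 3.08 meV, via f = E/h).
Ratio = 7.883·10^15 / 7.447·10^11 = 1.06·10^4.

1.06·10^4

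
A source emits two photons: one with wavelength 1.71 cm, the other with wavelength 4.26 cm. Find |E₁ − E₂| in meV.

0.0434 meV

Using E = hc/λ: E₁ = 1.162·10^-23 J, E₂ = 4.663·10^-24 J.
|ΔE| = |1.162·10^-23 − 4.663·10^-24| = 6.95·10^-24 J = 0.0434 meV.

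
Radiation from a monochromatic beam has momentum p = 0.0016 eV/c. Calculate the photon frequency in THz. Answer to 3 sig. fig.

0.387 THz

First convert: p = 0.0016 eV/c = 8.5509·10^-31 kg·m/s.
Since f = pc/h for a photon, f = 3.869·10^11 Hz.
Converting to THz: f = 0.3869 THz ≈ 0.387 THz.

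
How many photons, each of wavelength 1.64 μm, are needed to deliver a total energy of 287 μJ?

2.37·10^15 photons

Per-photon energy: E = 1.211·10^-19 J (from wavelength = 1.64 μm).
N = E_total / E_photon = 2.87·10^-4 J / 1.211·10^-19 J = 2.37·10^15.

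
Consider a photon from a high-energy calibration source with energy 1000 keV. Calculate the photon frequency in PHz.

2.42e5 PHz

(h = 6.62607015e-34 J·s, 1 eV = 1.602176634e-19 J.)
First convert: E = 1000 keV = 1.6022e-13 J.
For a photon f = E/h, so f = 2.418e20 Hz.
Converting to PHz: f = 241800 PHz ≈ 2.42e5 PHz.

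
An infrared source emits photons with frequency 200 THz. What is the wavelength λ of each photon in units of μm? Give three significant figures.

Convert to SI: f = 200 THz = 2.00e14 Hz.
For a photon λ = c/f, so λ = 1.499e-6 m.
Converting to μm: λ = 1.499 μm ≈ 1.50 μm.

1.50 μm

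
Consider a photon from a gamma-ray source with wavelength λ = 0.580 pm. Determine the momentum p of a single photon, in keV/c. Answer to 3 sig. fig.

Take h = 6.62607015e-34 J·s, c = 2.99792458e8 m/s, 1 eV = 1.602176634e-19 J.
Convert to SI: λ = 0.580 pm = 5.80e-13 m.
Apply p = h/λ: p = 1.142e-21 kg·m/s.
Converting to keV/c: p = 2138 keV/c ≈ 2140 keV/c.

2140 keV/c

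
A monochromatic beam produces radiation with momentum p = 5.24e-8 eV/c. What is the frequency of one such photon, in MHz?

Use h = 6.62607015e-34 J·s, c = 2.99792458e8 m/s, 1 eV = 1.602176634e-19 J.
In SI units: p = 5.24e-8 eV/c = 2.8004e-35 kg·m/s.
For a photon f = pc/h, so f = 1.267e7 Hz.
Converting to MHz: f = 12.67 MHz ≈ 12.7 MHz.

12.7 MHz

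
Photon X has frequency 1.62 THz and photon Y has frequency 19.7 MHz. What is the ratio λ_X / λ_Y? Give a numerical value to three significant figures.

1.22e-5

λ_X = 1.851e-4 m (from frequency = 1.62 THz, via λ = c/f).
λ_Y = 15.22 m (from frequency = 19.7 MHz, via λ = c/f).
Ratio = 1.851e-4 / 15.22 = 1.22e-5.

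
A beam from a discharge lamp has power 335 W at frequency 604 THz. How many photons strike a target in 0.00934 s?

7.82 × 10^18 photons

Total energy: E_total = P·t = 335 × 0.00934 = 3.129 J.
Per-photon energy: E = 4.002 × 10^-19 J.
N = E_total / E_photon = 7.82 × 10^18.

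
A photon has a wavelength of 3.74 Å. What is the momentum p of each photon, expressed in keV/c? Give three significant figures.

(h = 6.62607015e-34 J·s, c = 2.99792458e8 m/s, 1 eV = 1.602176634e-19 J.)
Convert to SI: λ = 3.74 Å = 3.74e-10 m.
The photon relation is p = h/λ, giving p = 1.772e-24 kg·m/s.
Converting to keV/c: p = 3.315 keV/c ≈ 3.32 keV/c.

3.32 keV/c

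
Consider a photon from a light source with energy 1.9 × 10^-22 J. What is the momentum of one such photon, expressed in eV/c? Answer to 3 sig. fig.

Use c = 2.99792458 × 10^8 m/s, 1 eV = 1.602176634 × 10^-19 J.
Since p = E/c for a photon, p = 6.338 × 10^-31 kg·m/s.
Converting to eV/c: p = 0.001186 eV/c ≈ 1.19 × 10^-3 eV/c.

1.19 × 10^-3 eV/c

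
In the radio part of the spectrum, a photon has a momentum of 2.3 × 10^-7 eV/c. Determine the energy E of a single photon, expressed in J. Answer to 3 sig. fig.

Use c = 2.99792458 × 10^8 m/s, 1 eV = 1.602176634 × 10^-19 J.
Convert to SI: p = 2.3 × 10^-7 eV/c = 1.2292 × 10^-34 kg·m/s.
For a photon E = pc, so E = 3.685 × 10^-26 J.
So E ≈ 3.69 × 10^-26 J.

3.69 × 10^-26 J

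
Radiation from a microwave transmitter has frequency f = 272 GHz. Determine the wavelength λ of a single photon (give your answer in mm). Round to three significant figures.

1.10 mm

First convert: f = 272 GHz = 2.72 × 10^11 Hz.
Since λ = c/f for a photon, λ = 0.001102 m.
Converting to mm: λ = 1.102 mm ≈ 1.10 mm.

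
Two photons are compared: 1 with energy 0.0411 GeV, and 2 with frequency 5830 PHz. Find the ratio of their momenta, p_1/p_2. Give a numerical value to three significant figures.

1700

p_1 = 2.197e-20 kg·m/s (from energy = 0.0411 GeV, via p = E/c).
p_2 = 1.289e-23 kg·m/s (from frequency = 5830 PHz, via p = hf/c).
Ratio = 2.197e-20 / 1.289e-23 = 1700.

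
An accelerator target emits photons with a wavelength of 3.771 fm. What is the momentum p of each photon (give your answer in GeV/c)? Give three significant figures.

0.329 GeV/c

Take h = 6.62607015e-34 J·s, c = 2.99792458e8 m/s, 1 eV = 1.602176634e-19 J.
In SI units: λ = 3.771 fm = 3.771e-15 m.
Since p = h/λ for a photon, p = 1.757e-19 kg·m/s.
Converting to GeV/c: p = 0.3288 GeV/c ≈ 0.329 GeV/c.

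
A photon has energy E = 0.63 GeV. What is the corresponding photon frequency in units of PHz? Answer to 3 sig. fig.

Use h = 6.62607015e-34 J·s, 1 eV = 1.602176634e-19 J.
Convert to SI: E = 0.63 GeV = 1.0094e-10 J.
Since f = E/h for a photon, f = 1.523e23 Hz.
Converting to PHz: f = 1.523e8 PHz ≈ 1.52e8 PHz.

1.52e8 PHz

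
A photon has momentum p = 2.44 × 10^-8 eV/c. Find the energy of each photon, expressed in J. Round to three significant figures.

3.91 × 10^-27 J

Convert to SI: p = 2.44 × 10^-8 eV/c = 1.3040 × 10^-35 kg·m/s.
Since E = pc for a photon, E = 3.909 × 10^-27 J.
So E ≈ 3.91 × 10^-27 J.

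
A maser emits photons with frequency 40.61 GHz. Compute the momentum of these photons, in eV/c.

In SI units: f = 40.61 GHz = 4.061e10 Hz.
Since p = hf/c for a photon, p = 8.976e-32 kg·m/s.
Converting to eV/c: p = 1.679e-4 eV/c ≈ 1.68e-4 eV/c.

1.68e-4 eV/c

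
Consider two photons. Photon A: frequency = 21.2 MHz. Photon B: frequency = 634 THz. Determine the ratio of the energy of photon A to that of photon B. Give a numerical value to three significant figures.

E_A = 1.405e-26 J (from frequency = 21.2 MHz, via E = hf).
E_B = 4.201e-19 J (from frequency = 634 THz, via E = hf).
Ratio = 1.405e-26 / 4.201e-19 = 3.34e-8.

3.34e-8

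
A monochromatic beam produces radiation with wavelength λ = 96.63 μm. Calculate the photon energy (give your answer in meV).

Take h = 6.62607015e-34 J·s, c = 2.99792458e8 m/s, 1 eV = 1.602176634e-19 J.
Convert to SI: λ = 96.63 μm = 9.663e-5 m.
Apply E = hc/λ: E = 2.056e-21 J.
Converting to meV: E = 12.83 meV ≈ 12.8 meV.

12.8 meV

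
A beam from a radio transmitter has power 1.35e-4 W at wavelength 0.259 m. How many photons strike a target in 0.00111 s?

1.95e17 photons

Total energy: E_total = P·t = 1.35e-4 × 0.00111 = 1.499e-7 J.
Per-photon energy: E = 7.670e-25 J.
N = E_total / E_photon = 1.95e17.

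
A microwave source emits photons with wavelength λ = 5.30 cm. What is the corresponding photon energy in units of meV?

0.0234 meV

Take h = 6.62607015 × 10^-34 J·s, c = 2.99792458 × 10^8 m/s, 1 eV = 1.602176634 × 10^-19 J.
Convert to SI: λ = 5.30 cm = 0.0530 m.
For a photon E = hc/λ, so E = 3.748 × 10^-24 J.
Converting to meV: E = 0.02339 meV ≈ 0.0234 meV.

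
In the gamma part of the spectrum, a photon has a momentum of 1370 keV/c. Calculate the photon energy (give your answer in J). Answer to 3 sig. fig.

(c = 2.99792458e8 m/s, 1 eV = 1.602176634e-19 J.)
First convert: p = 1370 keV/c = 7.3217e-22 kg·m/s.
The photon relation is E = pc, giving E = 2.195e-13 J.
So E ≈ 2.19e-13 J.

2.19e-13 J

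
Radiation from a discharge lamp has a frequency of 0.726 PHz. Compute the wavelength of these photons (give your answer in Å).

Take c = 2.99792458 × 10^8 m/s.
First convert: f = 0.726 PHz = 7.26 × 10^14 Hz.
Since λ = c/f for a photon, λ = 4.129 × 10^-7 m.
Converting to Å: λ = 4129 Å ≈ 4130 Å.

4130 Å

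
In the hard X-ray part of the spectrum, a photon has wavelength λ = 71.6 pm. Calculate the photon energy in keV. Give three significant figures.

Convert to SI: λ = 71.6 pm = 7.16e-11 m.
Since E = hc/λ for a photon, E = 2.774e-15 J.
Converting to keV: E = 17.32 keV ≈ 17.3 keV.

17.3 keV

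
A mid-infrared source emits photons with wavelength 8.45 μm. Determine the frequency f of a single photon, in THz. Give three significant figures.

35.5 THz

Take c = 2.99792458 × 10^8 m/s.
First convert: λ = 8.45 μm = 8.45 × 10^-6 m.
Since f = c/λ for a photon, f = 3.548 × 10^13 Hz.
Converting to THz: f = 35.48 THz ≈ 35.5 THz.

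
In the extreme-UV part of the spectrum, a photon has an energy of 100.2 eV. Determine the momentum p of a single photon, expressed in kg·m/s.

(c = 2.99792458·10^8 m/s, 1 eV = 1.602176634·10^-19 J.)
Convert to SI: E = 100.2 eV = 1.6054·10^-17 J.
Since p = E/c for a photon, p = 5.355·10^-26 kg·m/s.
So p ≈ 5.35·10^-26 kg·m/s.

5.35·10^-26 kg·m/s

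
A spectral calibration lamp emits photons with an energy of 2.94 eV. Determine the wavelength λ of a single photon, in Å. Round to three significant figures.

Take h = 6.62607015·10^-34 J·s, c = 2.99792458·10^8 m/s, 1 eV = 1.602176634·10^-19 J.
Convert to SI: E = 2.94 eV = 4.7104·10^-19 J.
For a photon λ = hc/E, so λ = 4.217·10^-7 m.
Converting to Å: λ = 4217 Å ≈ 4220 Å.

4220 Å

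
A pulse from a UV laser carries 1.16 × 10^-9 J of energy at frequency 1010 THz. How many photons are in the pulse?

Per-photon energy: E = 6.692 × 10^-19 J (from frequency = 1010 THz).
N = E_total / E_photon = 1.16 × 10^-9 J / 6.692 × 10^-19 J = 1.73 × 10^9.

1.73 × 10^9 photons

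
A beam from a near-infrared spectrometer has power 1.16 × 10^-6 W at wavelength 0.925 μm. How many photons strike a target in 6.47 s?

Total energy: E_total = P·t = 1.16 × 10^-6 × 6.47 = 7.505 × 10^-6 J.
Per-photon energy: E = 2.148 × 10^-19 J.
N = E_total / E_photon = 3.49 × 10^13.

3.49 × 10^13 photons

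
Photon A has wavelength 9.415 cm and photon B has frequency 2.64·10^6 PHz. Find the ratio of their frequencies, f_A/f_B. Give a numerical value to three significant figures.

1.21·10^-12

f_A = 3.184·10^9 Hz (from wavelength = 9.415 cm, via f = c/λ).
f_B = 2.640·10^21 Hz (from frequency = 2.64·10^6 PHz, via f given directly).
Ratio = 3.184·10^9 / 2.640·10^21 = 1.21·10^-12.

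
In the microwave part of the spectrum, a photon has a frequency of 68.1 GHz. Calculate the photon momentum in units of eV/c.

(h = 6.62607015e-34 J·s, c = 2.99792458e8 m/s, 1 eV = 1.602176634e-19 J.)
In SI units: f = 68.1 GHz = 6.81e10 Hz.
Apply p = hf/c: p = 1.505e-31 kg·m/s.
Converting to eV/c: p = 2.816e-4 eV/c ≈ 2.82e-4 eV/c.

2.82e-4 eV/c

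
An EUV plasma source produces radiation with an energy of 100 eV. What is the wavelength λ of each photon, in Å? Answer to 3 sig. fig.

124 Å

(h = 6.62607015e-34 J·s, c = 2.99792458e8 m/s, 1 eV = 1.602176634e-19 J.)
First convert: E = 100 eV = 1.6022e-17 J.
Apply λ = hc/E: λ = 1.240e-8 m.
Converting to Å: λ = 124.0 Å ≈ 124 Å.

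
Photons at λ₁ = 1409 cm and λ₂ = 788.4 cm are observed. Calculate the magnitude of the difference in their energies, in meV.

Using E = hc/λ: E₁ = 1.4098e-26 J, E₂ = 2.5196e-26 J.
|ΔE| = |1.4098e-26 − 2.5196e-26| = 1.11e-26 J = 6.93e-5 meV.

6.93e-5 meV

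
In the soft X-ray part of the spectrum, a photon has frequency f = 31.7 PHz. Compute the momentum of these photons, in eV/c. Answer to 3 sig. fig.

Convert to SI: f = 31.7 PHz = 3.17e16 Hz.
Since p = hf/c for a photon, p = 7.006e-26 kg·m/s.
Converting to eV/c: p = 131.1 eV/c ≈ 131 eV/c.

131 eV/c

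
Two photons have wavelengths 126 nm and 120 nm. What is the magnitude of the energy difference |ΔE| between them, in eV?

Using E = hc/λ: E₁ = 1.577e-18 J, E₂ = 1.655e-18 J.
|ΔE| = |1.577e-18 − 1.655e-18| = 7.88e-20 J = 0.492 eV.

0.492 eV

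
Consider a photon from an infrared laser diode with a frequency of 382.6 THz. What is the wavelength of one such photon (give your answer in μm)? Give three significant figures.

0.784 μm

Convert to SI: f = 382.6 THz = 3.826·10^14 Hz.
For a photon λ = c/f, so λ = 7.836·10^-7 m.
Converting to μm: λ = 0.7836 μm ≈ 0.784 μm.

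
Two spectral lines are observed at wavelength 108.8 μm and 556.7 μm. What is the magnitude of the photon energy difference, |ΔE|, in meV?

Using E = hc/λ: E₁ = 1.8258e-21 J, E₂ = 3.5683e-22 J.
|ΔE| = |1.8258e-21 − 3.5683e-22| = 1.47e-21 J = 9.17 meV.

9.17 meV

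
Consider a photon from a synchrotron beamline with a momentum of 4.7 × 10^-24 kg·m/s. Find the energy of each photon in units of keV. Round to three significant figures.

Take c = 2.99792458 × 10^8 m/s, 1 eV = 1.602176634 × 10^-19 J.
Since E = pc for a photon, E = 1.409 × 10^-15 J.
Converting to keV: E = 8.794 keV ≈ 8.79 keV.

8.79 keV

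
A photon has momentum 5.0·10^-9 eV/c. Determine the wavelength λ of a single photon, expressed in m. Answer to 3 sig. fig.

Use h = 6.62607015·10^-34 J·s, c = 2.99792458·10^8 m/s, 1 eV = 1.602176634·10^-19 J.
In SI units: p = 5.0·10^-9 eV/c = 2.6721·10^-36 kg·m/s.
For a photon λ = h/p, so λ = 248.0 m.
So λ ≈ 248 m.

248 m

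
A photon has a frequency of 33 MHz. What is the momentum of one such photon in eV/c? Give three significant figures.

Convert to SI: f = 33 MHz = 3.3e7 Hz.
For a photon p = hf/c, so p = 7.294e-35 kg·m/s.
Converting to eV/c: p = 1.365e-7 eV/c ≈ 1.36e-7 eV/c.

1.36e-7 eV/c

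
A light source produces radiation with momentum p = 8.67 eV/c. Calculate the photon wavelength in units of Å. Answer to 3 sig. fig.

Take h = 6.62607015 × 10^-34 J·s, c = 2.99792458 × 10^8 m/s, 1 eV = 1.602176634 × 10^-19 J.
Convert to SI: p = 8.67 eV/c = 4.6335 × 10^-27 kg·m/s.
For a photon λ = h/p, so λ = 1.430 × 10^-7 m.
Converting to Å: λ = 1430 Å ≈ 1430 Å.

1430 Å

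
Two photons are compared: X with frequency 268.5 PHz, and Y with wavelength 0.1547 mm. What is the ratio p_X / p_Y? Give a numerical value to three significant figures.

p_X = 5.934 × 10^-25 kg·m/s (from frequency = 268.5 PHz, via p = hf/c).
p_Y = 4.283 × 10^-30 kg·m/s (from wavelength = 0.1547 mm, via p = h/λ).
Ratio = 5.934 × 10^-25 / 4.283 × 10^-30 = 1.39 × 10^5.

1.39 × 10^5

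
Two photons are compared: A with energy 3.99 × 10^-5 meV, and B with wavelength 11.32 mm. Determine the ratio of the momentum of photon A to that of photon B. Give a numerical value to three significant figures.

p_A = 2.132 × 10^-35 kg·m/s (from energy = 3.99 × 10^-5 meV, via p = E/c).
p_B = 5.853 × 10^-32 kg·m/s (from wavelength = 11.32 mm, via p = h/λ).
Ratio = 2.132 × 10^-35 / 5.853 × 10^-32 = 3.64 × 10^-4.

3.64 × 10^-4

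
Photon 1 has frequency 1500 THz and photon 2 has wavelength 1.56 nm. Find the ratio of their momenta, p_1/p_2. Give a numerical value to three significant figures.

7.81 × 10^-3

p_1 = 3.315 × 10^-27 kg·m/s (from frequency = 1500 THz, via p = hf/c).
p_2 = 4.247 × 10^-25 kg·m/s (from wavelength = 1.56 nm, via p = h/λ).
Ratio = 3.315 × 10^-27 / 4.247 × 10^-25 = 7.81 × 10^-3.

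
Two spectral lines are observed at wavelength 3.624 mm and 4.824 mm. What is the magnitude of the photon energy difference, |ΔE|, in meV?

0.0851 meV

Using E = hc/λ: E₁ = 5.4814 × 10^-23 J, E₂ = 4.1178 × 10^-23 J.
|ΔE| = |5.4814 × 10^-23 − 4.1178 × 10^-23| = 1.36 × 10^-23 J = 0.0851 meV.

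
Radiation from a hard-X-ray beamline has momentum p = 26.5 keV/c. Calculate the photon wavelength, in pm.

46.8 pm

Take h = 6.62607015 × 10^-34 J·s, c = 2.99792458 × 10^8 m/s, 1 eV = 1.602176634 × 10^-19 J.
Convert to SI: p = 26.5 keV/c = 1.4162 × 10^-23 kg·m/s.
The photon relation is λ = h/p, giving λ = 4.679 × 10^-11 m.
Converting to pm: λ = 46.79 pm ≈ 46.8 pm.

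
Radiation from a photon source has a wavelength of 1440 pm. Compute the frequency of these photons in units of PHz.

Use c = 2.99792458e8 m/s.
In SI units: λ = 1440 pm = 1.44e-9 m.
Apply f = c/λ: f = 2.082e17 Hz.
Converting to PHz: f = 208.2 PHz ≈ 208 PHz.

208 PHz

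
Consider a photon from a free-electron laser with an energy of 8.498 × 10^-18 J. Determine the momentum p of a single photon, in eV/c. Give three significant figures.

Take c = 2.99792458 × 10^8 m/s, 1 eV = 1.602176634 × 10^-19 J.
Apply p = E/c: p = 2.835 × 10^-26 kg·m/s.
Converting to eV/c: p = 53.04 eV/c ≈ 53.0 eV/c.

53.0 eV/c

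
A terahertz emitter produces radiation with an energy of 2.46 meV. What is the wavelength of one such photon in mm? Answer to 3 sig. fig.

0.504 mm

First convert: E = 2.46 meV = 3.9414 × 10^-22 J.
The photon relation is λ = hc/E, giving λ = 5.040 × 10^-4 m.
Converting to mm: λ = 0.5040 mm ≈ 0.504 mm.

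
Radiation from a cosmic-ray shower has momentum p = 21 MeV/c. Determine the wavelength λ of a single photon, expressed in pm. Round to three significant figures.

First convert: p = 21 MeV/c = 1.1223 × 10^-20 kg·m/s.
For a photon λ = h/p, so λ = 5.904 × 10^-14 m.
Converting to pm: λ = 0.05904 pm ≈ 0.0590 pm.

0.0590 pm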